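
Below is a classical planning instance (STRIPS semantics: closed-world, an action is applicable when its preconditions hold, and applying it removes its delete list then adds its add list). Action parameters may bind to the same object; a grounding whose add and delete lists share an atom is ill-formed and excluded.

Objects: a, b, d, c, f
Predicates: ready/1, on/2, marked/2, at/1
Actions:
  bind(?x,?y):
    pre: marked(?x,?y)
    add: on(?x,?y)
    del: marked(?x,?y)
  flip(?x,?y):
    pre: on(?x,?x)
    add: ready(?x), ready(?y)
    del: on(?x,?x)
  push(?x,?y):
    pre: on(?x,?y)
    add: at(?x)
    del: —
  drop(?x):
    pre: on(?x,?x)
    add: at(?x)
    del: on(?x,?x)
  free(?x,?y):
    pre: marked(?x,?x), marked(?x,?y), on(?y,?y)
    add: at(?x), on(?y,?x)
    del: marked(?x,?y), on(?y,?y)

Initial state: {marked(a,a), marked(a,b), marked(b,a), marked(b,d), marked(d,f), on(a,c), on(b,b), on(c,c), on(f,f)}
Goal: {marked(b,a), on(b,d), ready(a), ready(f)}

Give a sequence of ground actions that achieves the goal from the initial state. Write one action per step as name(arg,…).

bind(b,d); flip(f,a)

1. bind(b,d)  →  {marked(a,a), marked(a,b), marked(b,a), marked(d,f), on(a,c), on(b,b), on(b,d), on(c,c), on(f,f)}
2. flip(f,a)  →  {marked(a,a), marked(a,b), marked(b,a), marked(d,f), on(a,c), on(b,b), on(b,d), on(c,c), ready(a), ready(f)}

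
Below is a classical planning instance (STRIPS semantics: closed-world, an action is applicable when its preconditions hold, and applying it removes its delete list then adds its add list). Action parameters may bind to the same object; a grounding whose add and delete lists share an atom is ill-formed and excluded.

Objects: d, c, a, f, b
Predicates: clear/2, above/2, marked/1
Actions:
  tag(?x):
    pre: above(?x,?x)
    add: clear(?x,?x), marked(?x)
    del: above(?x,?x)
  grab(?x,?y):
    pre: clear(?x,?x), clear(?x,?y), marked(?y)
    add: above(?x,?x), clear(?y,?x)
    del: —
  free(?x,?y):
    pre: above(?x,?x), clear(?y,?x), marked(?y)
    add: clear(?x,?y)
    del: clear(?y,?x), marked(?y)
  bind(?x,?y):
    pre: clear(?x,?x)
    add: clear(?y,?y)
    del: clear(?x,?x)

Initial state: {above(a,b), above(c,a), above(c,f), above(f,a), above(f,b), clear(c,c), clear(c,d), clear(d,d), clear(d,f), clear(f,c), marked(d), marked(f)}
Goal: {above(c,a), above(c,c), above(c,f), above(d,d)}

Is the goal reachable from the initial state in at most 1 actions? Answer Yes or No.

1. grab(d,d)  →  {above(a,b), above(c,a), above(c,f), above(d,d), above(f,a), above(f,b), clear(c,c), clear(c,d), clear(d,d), clear(d,f), clear(f,c), marked(d), marked(f)}
2. grab(c,d)  →  {above(a,b), above(c,a), above(c,c), above(c,f), above(d,d), above(f,a), above(f,b), clear(c,c), clear(c,d), clear(d,c), clear(d,d), clear(d,f), clear(f,c), marked(d), marked(f)}
optimal plan length = 2; 2 > 1

No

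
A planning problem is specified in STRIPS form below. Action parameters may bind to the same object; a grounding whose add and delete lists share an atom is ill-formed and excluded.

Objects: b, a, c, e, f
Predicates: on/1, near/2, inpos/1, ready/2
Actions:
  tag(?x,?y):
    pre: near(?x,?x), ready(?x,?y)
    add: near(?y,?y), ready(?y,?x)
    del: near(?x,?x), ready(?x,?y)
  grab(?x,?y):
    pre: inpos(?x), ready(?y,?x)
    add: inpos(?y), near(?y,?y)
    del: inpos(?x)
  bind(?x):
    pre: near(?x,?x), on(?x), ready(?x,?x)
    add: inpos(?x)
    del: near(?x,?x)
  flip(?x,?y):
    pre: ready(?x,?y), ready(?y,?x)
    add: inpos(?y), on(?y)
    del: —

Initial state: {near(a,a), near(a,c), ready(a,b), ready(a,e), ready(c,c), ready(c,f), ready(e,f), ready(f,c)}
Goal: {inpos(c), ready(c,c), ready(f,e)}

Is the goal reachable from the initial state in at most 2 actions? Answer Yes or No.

1. tag(a,e)  →  {near(a,c), near(e,e), ready(a,b), ready(c,c), ready(c,f), ready(e,a), ready(e,f), ready(f,c)}
2. tag(e,f)  →  {near(a,c), near(f,f), ready(a,b), ready(c,c), ready(c,f), ready(e,a), ready(f,c), ready(f,e)}
3. flip(c,c)  →  {inpos(c), near(a,c), near(f,f), on(c), ready(a,b), ready(c,c), ready(c,f), ready(e,a), ready(f,c), ready(f,e)}
optimal plan length = 3; 3 > 2

No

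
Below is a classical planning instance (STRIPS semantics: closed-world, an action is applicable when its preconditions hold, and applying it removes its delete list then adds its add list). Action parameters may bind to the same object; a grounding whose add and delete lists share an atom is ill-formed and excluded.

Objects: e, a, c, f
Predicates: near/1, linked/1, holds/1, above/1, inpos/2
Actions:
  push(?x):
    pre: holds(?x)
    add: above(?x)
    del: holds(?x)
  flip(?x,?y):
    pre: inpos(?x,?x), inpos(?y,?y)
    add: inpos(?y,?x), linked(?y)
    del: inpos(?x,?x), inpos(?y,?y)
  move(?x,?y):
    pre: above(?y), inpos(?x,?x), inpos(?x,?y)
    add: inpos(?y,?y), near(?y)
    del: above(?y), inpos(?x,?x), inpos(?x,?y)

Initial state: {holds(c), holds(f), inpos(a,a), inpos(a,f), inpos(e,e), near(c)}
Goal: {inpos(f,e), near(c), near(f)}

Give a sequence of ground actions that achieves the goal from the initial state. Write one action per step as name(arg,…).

push(f); move(a,f); flip(e,f)

1. push(f)  →  {above(f), holds(c), inpos(a,a), inpos(a,f), inpos(e,e), near(c)}
2. move(a,f)  →  {holds(c), inpos(e,e), inpos(f,f), near(c), near(f)}
3. flip(e,f)  →  {holds(c), inpos(f,e), linked(f), near(c), near(f)}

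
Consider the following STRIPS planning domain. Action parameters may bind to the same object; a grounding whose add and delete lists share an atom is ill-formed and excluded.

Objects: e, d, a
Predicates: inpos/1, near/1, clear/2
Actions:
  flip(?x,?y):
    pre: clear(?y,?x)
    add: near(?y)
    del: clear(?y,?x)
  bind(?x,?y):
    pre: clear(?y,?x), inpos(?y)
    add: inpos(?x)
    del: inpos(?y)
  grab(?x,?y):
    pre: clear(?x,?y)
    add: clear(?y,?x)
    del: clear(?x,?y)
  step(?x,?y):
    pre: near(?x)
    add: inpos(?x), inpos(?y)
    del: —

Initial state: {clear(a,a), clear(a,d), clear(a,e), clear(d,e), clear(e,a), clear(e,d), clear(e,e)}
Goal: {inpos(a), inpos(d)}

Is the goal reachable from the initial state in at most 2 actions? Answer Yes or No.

1. flip(e,d)  →  {clear(a,a), clear(a,d), clear(a,e), clear(e,a), clear(e,d), clear(e,e), near(d)}
2. step(d,a)  →  {clear(a,a), clear(a,d), clear(a,e), clear(e,a), clear(e,d), clear(e,e), inpos(a), inpos(d), near(d)}
optimal plan length = 2; 2 ≤ 2

Yes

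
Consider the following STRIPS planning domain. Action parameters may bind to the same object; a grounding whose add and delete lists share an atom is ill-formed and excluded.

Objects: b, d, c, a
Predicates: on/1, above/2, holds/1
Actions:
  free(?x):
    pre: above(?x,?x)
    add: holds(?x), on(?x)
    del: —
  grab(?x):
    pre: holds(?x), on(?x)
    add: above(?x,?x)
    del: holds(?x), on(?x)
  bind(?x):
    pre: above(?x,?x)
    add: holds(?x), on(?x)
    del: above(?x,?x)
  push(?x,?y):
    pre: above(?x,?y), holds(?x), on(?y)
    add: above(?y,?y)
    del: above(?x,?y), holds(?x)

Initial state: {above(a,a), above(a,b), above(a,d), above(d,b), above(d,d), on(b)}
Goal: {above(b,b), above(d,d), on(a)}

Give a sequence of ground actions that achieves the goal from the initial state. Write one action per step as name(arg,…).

free(a); push(a,b)

1. free(a)  →  {above(a,a), above(a,b), above(a,d), above(d,b), above(d,d), holds(a), on(a), on(b)}
2. push(a,b)  →  {above(a,a), above(a,d), above(b,b), above(d,b), above(d,d), on(a), on(b)}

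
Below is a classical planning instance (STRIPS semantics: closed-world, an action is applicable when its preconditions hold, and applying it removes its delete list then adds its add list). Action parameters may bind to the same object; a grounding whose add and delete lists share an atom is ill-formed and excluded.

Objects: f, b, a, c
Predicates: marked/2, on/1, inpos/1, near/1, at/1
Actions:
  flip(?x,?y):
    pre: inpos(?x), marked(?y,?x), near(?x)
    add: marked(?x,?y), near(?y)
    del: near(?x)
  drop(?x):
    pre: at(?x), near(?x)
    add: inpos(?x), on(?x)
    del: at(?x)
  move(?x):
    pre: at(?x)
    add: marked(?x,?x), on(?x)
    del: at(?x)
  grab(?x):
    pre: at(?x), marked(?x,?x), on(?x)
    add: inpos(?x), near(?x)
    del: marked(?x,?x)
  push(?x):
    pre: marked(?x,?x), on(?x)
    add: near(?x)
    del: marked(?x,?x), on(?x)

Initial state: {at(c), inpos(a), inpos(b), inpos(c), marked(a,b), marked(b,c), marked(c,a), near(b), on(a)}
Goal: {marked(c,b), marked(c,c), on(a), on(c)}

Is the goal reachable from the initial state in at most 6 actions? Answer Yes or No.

Yes

1. flip(b,a)  →  {at(c), inpos(a), inpos(b), inpos(c), marked(a,b), marked(b,a), marked(b,c), marked(c,a), near(a), on(a)}
2. flip(a,c)  →  {at(c), inpos(a), inpos(b), inpos(c), marked(a,b), marked(a,c), marked(b,a), marked(b,c), marked(c,a), near(c), on(a)}
3. flip(c,b)  →  {at(c), inpos(a), inpos(b), inpos(c), marked(a,b), marked(a,c), marked(b,a), marked(b,c), marked(c,a), marked(c,b), near(b), on(a)}
4. move(c)  →  {inpos(a), inpos(b), inpos(c), marked(a,b), marked(a,c), marked(b,a), marked(b,c), marked(c,a), marked(c,b), marked(c,c), near(b), on(a), on(c)}
optimal plan length = 4; 4 ≤ 6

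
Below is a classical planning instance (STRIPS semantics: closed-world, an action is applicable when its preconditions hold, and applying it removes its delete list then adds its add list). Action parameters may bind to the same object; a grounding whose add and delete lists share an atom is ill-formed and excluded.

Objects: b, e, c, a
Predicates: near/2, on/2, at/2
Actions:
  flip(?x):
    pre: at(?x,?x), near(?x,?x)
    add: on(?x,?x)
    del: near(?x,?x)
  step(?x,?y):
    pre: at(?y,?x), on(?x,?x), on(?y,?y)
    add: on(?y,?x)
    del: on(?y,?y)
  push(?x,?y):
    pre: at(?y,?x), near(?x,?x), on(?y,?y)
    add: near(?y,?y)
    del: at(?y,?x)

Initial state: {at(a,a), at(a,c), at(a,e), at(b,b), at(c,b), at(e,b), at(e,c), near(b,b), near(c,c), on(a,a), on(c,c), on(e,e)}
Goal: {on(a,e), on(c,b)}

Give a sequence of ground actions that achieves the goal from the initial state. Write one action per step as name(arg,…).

flip(b); step(b,c); step(e,a)

1. flip(b)  →  {at(a,a), at(a,c), at(a,e), at(b,b), at(c,b), at(e,b), at(e,c), near(c,c), on(a,a), on(b,b), on(c,c), on(e,e)}
2. step(b,c)  →  {at(a,a), at(a,c), at(a,e), at(b,b), at(c,b), at(e,b), at(e,c), near(c,c), on(a,a), on(b,b), on(c,b), on(e,e)}
3. step(e,a)  →  {at(a,a), at(a,c), at(a,e), at(b,b), at(c,b), at(e,b), at(e,c), near(c,c), on(a,e), on(b,b), on(c,b), on(e,e)}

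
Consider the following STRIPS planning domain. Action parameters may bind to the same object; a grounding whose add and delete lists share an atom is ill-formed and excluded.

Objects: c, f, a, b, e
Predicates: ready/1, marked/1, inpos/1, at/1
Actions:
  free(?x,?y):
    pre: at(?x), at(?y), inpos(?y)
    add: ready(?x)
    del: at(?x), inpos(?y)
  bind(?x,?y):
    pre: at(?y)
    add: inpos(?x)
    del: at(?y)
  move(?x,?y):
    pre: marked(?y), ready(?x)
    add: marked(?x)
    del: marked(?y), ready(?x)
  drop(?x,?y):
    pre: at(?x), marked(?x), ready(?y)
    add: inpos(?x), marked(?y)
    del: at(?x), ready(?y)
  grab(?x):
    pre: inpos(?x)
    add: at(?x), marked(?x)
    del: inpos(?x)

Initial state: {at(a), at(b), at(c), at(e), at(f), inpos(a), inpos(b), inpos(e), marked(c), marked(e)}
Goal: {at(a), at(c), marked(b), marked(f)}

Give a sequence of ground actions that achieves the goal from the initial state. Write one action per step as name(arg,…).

free(f,a); move(f,c); grab(b)

1. free(f,a)  →  {at(a), at(b), at(c), at(e), inpos(b), inpos(e), marked(c), marked(e), ready(f)}
2. move(f,c)  →  {at(a), at(b), at(c), at(e), inpos(b), inpos(e), marked(e), marked(f)}
3. grab(b)  →  {at(a), at(b), at(c), at(e), inpos(e), marked(b), marked(e), marked(f)}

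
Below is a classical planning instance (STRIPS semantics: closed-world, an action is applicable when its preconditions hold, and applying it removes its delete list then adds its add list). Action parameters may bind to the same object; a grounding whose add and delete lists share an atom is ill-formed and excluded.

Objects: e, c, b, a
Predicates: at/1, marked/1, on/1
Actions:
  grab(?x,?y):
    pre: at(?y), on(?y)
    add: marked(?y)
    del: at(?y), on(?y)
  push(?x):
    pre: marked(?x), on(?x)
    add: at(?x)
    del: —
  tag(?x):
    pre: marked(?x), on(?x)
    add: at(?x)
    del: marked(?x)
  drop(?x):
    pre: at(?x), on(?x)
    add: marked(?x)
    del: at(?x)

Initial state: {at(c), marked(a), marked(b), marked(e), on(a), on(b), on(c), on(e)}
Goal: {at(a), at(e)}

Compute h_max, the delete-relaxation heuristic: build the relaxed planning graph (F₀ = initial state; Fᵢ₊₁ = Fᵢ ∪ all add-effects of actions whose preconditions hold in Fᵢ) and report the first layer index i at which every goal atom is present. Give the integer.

1

F0 = init (8 atoms)
F1 = F0 ∪ {at(a), at(b), at(e), marked(c)}  (12 atoms)
goal ⊆ F1  ⇒  h_max = 1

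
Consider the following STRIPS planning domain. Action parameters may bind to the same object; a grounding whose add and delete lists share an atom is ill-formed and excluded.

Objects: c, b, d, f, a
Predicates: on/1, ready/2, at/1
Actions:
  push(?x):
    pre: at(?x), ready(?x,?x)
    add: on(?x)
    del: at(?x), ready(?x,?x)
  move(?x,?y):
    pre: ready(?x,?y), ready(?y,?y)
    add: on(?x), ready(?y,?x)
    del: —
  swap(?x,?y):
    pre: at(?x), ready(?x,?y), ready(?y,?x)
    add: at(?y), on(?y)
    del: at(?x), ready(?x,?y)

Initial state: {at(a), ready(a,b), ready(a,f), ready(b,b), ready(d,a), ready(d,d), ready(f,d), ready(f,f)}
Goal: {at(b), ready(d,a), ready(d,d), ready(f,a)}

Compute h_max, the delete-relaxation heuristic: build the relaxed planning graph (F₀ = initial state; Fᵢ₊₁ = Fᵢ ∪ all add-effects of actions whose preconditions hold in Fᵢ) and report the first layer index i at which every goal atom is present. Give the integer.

2

F0 = init (8 atoms)
F1 = F0 ∪ {on(a), on(b), on(d), on(f), ready(b,a), ready(d,f), ready(f,a)}  (15 atoms)
F2 = F1 ∪ {at(b), at(f)}  (17 atoms)
goal ⊆ F2  ⇒  h_max = 2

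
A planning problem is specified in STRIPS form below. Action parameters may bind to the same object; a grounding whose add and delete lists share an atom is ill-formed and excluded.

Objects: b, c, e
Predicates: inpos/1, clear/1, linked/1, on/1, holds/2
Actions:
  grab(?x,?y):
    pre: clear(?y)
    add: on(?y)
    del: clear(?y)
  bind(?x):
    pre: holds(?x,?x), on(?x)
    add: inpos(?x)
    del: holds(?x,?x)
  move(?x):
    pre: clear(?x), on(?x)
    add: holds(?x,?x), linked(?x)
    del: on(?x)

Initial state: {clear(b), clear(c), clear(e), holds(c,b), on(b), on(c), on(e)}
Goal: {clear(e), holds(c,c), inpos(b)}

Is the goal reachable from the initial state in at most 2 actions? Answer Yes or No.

No

1. move(b)  →  {clear(b), clear(c), clear(e), holds(b,b), holds(c,b), linked(b), on(c), on(e)}
2. grab(b,b)  →  {clear(c), clear(e), holds(b,b), holds(c,b), linked(b), on(b), on(c), on(e)}
3. bind(b)  →  {clear(c), clear(e), holds(c,b), inpos(b), linked(b), on(b), on(c), on(e)}
4. move(c)  →  {clear(c), clear(e), holds(c,b), holds(c,c), inpos(b), linked(b), linked(c), on(b), on(e)}
optimal plan length = 4; 4 > 2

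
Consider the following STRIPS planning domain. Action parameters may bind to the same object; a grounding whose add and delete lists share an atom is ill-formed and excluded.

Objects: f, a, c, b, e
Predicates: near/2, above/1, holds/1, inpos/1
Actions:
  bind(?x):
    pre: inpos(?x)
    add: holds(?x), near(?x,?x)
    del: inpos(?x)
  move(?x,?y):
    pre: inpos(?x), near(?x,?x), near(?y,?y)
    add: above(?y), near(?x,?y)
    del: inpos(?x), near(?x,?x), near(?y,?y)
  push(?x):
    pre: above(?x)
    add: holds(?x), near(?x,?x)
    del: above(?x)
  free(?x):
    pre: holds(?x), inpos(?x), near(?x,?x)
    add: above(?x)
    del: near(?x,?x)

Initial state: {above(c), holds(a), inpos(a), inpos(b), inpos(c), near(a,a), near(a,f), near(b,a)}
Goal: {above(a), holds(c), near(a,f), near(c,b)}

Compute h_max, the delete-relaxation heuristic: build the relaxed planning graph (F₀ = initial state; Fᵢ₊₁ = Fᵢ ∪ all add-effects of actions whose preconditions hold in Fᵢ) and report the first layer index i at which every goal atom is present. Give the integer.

F0 = init (8 atoms)
F1 = F0 ∪ {above(a), holds(b), holds(c), near(b,b), near(c,c)}  (13 atoms)
F2 = F1 ∪ {above(b), near(a,b), near(a,c), near(b,c), near(c,a), near(c,b)}  (19 atoms)
goal ⊆ F2  ⇒  h_max = 2

2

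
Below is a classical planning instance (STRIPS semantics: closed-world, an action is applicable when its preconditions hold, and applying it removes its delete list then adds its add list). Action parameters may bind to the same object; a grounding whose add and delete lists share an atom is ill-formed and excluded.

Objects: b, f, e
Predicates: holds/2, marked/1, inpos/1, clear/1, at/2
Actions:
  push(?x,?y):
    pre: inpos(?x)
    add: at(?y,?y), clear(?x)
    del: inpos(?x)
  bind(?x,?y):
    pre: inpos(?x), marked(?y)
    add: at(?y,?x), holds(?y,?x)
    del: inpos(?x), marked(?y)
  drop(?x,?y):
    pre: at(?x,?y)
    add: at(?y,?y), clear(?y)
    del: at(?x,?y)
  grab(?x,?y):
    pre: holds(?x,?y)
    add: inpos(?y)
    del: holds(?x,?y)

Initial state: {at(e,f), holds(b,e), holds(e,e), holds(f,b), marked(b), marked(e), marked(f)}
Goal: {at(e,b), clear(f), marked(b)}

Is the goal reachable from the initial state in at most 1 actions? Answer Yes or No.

1. drop(e,f)  →  {at(f,f), clear(f), holds(b,e), holds(e,e), holds(f,b), marked(b), marked(e), marked(f)}
2. grab(f,b)  →  {at(f,f), clear(f), holds(b,e), holds(e,e), inpos(b), marked(b), marked(e), marked(f)}
3. bind(b,e)  →  {at(e,b), at(f,f), clear(f), holds(b,e), holds(e,b), holds(e,e), marked(b), marked(f)}
optimal plan length = 3; 3 > 1

No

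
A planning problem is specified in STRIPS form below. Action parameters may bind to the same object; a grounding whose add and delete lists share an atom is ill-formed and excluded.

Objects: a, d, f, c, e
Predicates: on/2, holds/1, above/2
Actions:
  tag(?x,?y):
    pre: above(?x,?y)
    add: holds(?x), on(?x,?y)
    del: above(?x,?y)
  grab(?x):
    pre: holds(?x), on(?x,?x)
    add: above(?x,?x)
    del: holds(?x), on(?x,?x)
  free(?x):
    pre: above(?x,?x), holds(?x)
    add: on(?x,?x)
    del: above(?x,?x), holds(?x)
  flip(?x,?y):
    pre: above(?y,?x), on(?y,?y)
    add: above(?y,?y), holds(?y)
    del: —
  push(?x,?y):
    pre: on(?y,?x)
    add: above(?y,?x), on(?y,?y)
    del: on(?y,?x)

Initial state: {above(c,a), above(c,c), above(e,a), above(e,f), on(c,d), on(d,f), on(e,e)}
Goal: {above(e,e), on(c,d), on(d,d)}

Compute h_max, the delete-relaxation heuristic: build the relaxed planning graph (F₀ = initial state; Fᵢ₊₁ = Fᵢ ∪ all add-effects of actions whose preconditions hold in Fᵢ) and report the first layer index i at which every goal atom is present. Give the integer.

F0 = init (7 atoms)
F1 = F0 ∪ {above(c,d), above(d,f), above(e,e), holds(c), holds(e), on(c,a), on(c,c), on(d,d), on(e,a), on(e,f)}  (17 atoms)
goal ⊆ F1  ⇒  h_max = 1

1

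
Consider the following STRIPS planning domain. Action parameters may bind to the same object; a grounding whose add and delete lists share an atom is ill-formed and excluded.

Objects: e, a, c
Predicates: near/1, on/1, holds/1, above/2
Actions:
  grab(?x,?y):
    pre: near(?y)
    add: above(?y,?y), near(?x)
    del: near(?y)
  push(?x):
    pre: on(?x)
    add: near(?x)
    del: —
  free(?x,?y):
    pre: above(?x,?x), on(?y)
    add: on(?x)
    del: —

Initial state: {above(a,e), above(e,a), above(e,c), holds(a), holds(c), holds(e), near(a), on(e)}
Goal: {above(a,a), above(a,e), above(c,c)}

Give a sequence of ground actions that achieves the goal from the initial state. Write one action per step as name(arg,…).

1. grab(c,a)  →  {above(a,a), above(a,e), above(e,a), above(e,c), holds(a), holds(c), holds(e), near(c), on(e)}
2. grab(e,c)  →  {above(a,a), above(a,e), above(c,c), above(e,a), above(e,c), holds(a), holds(c), holds(e), near(e), on(e)}

grab(c,a); grab(e,c)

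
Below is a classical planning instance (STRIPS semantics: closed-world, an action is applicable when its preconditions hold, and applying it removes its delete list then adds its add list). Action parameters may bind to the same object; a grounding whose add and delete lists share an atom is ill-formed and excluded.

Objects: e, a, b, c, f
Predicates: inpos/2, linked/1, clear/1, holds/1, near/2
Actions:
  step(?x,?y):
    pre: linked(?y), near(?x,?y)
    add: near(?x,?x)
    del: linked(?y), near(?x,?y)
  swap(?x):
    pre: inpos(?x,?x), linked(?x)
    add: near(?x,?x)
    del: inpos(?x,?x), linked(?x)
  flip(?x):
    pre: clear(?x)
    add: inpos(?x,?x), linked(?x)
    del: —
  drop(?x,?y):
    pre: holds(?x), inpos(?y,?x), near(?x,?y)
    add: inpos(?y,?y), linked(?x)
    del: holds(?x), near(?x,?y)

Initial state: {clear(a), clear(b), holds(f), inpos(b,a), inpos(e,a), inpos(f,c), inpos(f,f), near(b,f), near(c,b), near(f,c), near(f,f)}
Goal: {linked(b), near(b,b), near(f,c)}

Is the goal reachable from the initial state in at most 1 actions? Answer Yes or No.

No

1. flip(b)  →  {clear(a), clear(b), holds(f), inpos(b,a), inpos(b,b), inpos(e,a), inpos(f,c), inpos(f,f), linked(b), near(b,f), near(c,b), near(f,c), near(f,f)}
2. swap(b)  →  {clear(a), clear(b), holds(f), inpos(b,a), inpos(e,a), inpos(f,c), inpos(f,f), near(b,b), near(b,f), near(c,b), near(f,c), near(f,f)}
3. flip(b)  →  {clear(a), clear(b), holds(f), inpos(b,a), inpos(b,b), inpos(e,a), inpos(f,c), inpos(f,f), linked(b), near(b,b), near(b,f), near(c,b), near(f,c), near(f,f)}
optimal plan length = 3; 3 > 1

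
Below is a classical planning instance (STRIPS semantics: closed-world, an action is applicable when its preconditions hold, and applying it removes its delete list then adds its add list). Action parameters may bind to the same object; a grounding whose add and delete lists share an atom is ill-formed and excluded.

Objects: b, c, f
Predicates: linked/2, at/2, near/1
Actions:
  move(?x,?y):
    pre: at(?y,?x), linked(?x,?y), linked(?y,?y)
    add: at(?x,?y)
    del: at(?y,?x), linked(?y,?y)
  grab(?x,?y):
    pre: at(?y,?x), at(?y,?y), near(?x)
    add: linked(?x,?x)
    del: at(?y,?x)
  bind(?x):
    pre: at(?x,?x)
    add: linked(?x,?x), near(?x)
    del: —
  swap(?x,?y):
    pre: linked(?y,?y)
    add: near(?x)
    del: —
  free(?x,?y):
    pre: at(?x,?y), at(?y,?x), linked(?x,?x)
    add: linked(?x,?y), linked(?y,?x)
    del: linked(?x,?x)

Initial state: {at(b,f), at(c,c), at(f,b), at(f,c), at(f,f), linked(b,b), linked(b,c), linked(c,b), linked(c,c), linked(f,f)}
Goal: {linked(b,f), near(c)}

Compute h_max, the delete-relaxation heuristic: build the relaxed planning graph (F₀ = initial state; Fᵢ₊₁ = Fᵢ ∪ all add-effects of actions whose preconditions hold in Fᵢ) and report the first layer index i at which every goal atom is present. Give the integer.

1

F0 = init (10 atoms)
F1 = F0 ∪ {linked(b,f), linked(f,b), near(b), near(c), near(f)}  (15 atoms)
goal ⊆ F1  ⇒  h_max = 1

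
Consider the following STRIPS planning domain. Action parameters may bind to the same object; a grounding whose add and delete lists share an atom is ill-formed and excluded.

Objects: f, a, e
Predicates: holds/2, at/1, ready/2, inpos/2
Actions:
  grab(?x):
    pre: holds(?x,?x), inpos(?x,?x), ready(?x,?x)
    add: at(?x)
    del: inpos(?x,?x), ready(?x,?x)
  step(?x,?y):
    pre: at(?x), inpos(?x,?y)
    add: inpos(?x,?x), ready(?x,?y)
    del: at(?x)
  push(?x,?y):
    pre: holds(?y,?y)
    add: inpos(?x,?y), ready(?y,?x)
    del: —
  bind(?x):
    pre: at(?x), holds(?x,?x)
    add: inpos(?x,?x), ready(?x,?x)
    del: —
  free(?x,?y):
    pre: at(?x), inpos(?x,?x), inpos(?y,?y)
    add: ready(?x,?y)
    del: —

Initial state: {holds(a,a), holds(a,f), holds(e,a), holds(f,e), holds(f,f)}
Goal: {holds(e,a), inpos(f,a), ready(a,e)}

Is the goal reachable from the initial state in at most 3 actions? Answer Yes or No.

Yes

1. push(f,a)  →  {holds(a,a), holds(a,f), holds(e,a), holds(f,e), holds(f,f), inpos(f,a), ready(a,f)}
2. push(e,a)  →  {holds(a,a), holds(a,f), holds(e,a), holds(f,e), holds(f,f), inpos(e,a), inpos(f,a), ready(a,e), ready(a,f)}
optimal plan length = 2; 2 ≤ 3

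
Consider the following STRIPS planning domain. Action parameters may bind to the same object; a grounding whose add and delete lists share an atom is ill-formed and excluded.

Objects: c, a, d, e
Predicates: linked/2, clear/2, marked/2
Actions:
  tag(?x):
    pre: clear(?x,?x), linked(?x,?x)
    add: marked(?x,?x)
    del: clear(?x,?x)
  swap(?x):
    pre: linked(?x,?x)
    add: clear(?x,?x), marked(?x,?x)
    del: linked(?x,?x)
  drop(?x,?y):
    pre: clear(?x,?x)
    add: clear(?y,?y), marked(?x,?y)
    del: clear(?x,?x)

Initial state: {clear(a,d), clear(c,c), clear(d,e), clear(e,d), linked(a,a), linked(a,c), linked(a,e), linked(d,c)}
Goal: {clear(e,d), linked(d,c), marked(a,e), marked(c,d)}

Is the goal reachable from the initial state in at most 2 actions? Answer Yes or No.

1. swap(a)  →  {clear(a,a), clear(a,d), clear(c,c), clear(d,e), clear(e,d), linked(a,c), linked(a,e), linked(d,c), marked(a,a)}
2. drop(c,d)  →  {clear(a,a), clear(a,d), clear(d,d), clear(d,e), clear(e,d), linked(a,c), linked(a,e), linked(d,c), marked(a,a), marked(c,d)}
3. drop(a,e)  →  {clear(a,d), clear(d,d), clear(d,e), clear(e,d), clear(e,e), linked(a,c), linked(a,e), linked(d,c), marked(a,a), marked(a,e), marked(c,d)}
optimal plan length = 3; 3 > 2

No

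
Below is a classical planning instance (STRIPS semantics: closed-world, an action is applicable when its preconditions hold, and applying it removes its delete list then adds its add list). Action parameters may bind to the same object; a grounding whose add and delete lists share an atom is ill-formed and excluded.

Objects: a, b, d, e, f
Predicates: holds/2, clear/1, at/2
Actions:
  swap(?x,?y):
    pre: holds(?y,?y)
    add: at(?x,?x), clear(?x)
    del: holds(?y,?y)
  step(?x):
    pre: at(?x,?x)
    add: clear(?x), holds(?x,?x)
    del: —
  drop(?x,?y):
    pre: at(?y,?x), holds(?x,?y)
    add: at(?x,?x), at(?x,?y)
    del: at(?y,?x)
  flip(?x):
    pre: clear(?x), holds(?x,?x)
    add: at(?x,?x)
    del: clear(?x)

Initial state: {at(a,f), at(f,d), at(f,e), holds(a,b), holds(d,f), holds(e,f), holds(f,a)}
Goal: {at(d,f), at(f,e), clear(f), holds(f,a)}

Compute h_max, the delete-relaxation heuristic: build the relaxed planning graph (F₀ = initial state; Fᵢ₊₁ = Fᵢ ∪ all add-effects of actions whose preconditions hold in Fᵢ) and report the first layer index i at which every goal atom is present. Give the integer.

2

F0 = init (7 atoms)
F1 = F0 ∪ {at(d,d), at(d,f), at(e,e), at(e,f), at(f,a), at(f,f)}  (13 atoms)
F2 = F1 ∪ {clear(d), clear(e), clear(f), holds(d,d), holds(e,e), holds(f,f)}  (19 atoms)
goal ⊆ F2  ⇒  h_max = 2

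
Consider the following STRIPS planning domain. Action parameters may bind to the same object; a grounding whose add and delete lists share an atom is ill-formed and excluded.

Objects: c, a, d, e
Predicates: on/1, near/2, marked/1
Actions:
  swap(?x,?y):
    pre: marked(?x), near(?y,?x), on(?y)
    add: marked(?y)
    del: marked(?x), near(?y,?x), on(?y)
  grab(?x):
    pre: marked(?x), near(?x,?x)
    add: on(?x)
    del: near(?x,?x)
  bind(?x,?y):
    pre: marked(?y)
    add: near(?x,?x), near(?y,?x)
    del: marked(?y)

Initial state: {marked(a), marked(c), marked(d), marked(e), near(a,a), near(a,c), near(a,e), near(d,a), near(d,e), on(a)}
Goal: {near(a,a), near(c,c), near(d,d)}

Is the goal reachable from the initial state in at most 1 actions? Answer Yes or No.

1. bind(c,c)  →  {marked(a), marked(d), marked(e), near(a,a), near(a,c), near(a,e), near(c,c), near(d,a), near(d,e), on(a)}
2. bind(d,a)  →  {marked(d), marked(e), near(a,a), near(a,c), near(a,d), near(a,e), near(c,c), near(d,a), near(d,d), near(d,e), on(a)}
optimal plan length = 2; 2 > 1

No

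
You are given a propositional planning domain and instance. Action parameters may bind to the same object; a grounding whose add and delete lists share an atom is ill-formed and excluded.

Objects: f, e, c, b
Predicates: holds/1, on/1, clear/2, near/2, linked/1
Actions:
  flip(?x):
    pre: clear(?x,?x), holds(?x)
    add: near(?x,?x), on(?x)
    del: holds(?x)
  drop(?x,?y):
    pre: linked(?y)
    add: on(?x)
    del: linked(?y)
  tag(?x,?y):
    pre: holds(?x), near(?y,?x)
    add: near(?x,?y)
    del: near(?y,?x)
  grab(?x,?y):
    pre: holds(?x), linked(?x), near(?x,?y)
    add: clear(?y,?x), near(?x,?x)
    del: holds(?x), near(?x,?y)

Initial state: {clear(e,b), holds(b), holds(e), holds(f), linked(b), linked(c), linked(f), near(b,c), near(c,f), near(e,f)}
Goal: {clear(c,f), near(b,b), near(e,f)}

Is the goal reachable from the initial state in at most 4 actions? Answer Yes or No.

Yes

1. tag(f,c)  →  {clear(e,b), holds(b), holds(e), holds(f), linked(b), linked(c), linked(f), near(b,c), near(e,f), near(f,c)}
2. grab(f,c)  →  {clear(c,f), clear(e,b), holds(b), holds(e), linked(b), linked(c), linked(f), near(b,c), near(e,f), near(f,f)}
3. grab(b,c)  →  {clear(c,b), clear(c,f), clear(e,b), holds(e), linked(b), linked(c), linked(f), near(b,b), near(e,f), near(f,f)}
optimal plan length = 3; 3 ≤ 4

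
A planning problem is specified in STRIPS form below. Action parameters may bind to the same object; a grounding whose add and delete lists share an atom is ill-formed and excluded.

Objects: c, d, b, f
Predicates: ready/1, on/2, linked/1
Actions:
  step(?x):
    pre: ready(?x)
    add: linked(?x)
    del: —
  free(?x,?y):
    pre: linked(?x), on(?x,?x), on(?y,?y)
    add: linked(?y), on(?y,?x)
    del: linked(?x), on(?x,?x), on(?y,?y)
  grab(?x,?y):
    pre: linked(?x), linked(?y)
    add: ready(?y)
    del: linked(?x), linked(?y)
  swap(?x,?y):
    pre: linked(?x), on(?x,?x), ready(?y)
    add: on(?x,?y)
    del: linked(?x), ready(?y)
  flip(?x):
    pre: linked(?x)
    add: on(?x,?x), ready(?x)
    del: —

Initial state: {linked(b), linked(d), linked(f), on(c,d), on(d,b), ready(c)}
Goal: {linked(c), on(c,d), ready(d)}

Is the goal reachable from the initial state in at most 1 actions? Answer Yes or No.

No

1. step(c)  →  {linked(b), linked(c), linked(d), linked(f), on(c,d), on(d,b), ready(c)}
2. grab(d,d)  →  {linked(b), linked(c), linked(f), on(c,d), on(d,b), ready(c), ready(d)}
optimal plan length = 2; 2 > 1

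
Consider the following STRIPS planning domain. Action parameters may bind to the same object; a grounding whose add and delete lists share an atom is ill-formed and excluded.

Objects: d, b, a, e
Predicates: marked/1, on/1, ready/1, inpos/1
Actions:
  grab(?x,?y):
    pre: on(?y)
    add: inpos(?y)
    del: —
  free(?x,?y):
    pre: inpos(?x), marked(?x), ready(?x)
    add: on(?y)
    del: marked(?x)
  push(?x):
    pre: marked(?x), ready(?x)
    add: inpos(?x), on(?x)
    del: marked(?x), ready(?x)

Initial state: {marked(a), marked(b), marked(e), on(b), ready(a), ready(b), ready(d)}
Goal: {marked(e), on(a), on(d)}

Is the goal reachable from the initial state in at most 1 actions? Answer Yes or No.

1. grab(d,b)  →  {inpos(b), marked(a), marked(b), marked(e), on(b), ready(a), ready(b), ready(d)}
2. free(b,d)  →  {inpos(b), marked(a), marked(e), on(b), on(d), ready(a), ready(b), ready(d)}
3. push(a)  →  {inpos(a), inpos(b), marked(e), on(a), on(b), on(d), ready(b), ready(d)}
optimal plan length = 3; 3 > 1

No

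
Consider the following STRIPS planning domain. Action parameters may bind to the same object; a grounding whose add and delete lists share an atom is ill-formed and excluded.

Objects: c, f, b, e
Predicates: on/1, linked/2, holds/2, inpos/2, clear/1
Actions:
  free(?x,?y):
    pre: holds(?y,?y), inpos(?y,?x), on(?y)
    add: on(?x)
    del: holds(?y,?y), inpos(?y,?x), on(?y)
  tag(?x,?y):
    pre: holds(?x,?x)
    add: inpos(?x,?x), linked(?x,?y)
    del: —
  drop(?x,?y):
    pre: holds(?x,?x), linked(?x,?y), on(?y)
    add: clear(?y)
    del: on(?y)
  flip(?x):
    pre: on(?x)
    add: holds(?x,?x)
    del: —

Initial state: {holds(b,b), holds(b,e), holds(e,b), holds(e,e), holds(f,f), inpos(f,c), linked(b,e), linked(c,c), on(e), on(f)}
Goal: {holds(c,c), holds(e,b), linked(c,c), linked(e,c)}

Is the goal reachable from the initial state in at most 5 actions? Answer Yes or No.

Yes

1. free(c,f)  →  {holds(b,b), holds(b,e), holds(e,b), holds(e,e), linked(b,e), linked(c,c), on(c), on(e)}
2. tag(e,c)  →  {holds(b,b), holds(b,e), holds(e,b), holds(e,e), inpos(e,e), linked(b,e), linked(c,c), linked(e,c), on(c), on(e)}
3. flip(c)  →  {holds(b,b), holds(b,e), holds(c,c), holds(e,b), holds(e,e), inpos(e,e), linked(b,e), linked(c,c), linked(e,c), on(c), on(e)}
optimal plan length = 3; 3 ≤ 5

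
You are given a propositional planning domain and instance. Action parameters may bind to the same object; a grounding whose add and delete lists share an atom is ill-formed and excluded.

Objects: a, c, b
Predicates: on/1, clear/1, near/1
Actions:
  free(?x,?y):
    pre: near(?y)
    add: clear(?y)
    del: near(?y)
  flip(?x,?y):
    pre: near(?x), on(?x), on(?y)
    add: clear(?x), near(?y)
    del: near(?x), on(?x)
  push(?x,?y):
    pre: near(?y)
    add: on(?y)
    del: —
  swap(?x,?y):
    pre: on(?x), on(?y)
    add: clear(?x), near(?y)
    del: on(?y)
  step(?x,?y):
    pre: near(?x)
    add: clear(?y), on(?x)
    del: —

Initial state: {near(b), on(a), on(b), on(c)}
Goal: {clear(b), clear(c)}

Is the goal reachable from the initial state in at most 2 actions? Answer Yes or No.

Yes

1. free(a,b)  →  {clear(b), on(a), on(b), on(c)}
2. swap(c,a)  →  {clear(b), clear(c), near(a), on(b), on(c)}
optimal plan length = 2; 2 ≤ 2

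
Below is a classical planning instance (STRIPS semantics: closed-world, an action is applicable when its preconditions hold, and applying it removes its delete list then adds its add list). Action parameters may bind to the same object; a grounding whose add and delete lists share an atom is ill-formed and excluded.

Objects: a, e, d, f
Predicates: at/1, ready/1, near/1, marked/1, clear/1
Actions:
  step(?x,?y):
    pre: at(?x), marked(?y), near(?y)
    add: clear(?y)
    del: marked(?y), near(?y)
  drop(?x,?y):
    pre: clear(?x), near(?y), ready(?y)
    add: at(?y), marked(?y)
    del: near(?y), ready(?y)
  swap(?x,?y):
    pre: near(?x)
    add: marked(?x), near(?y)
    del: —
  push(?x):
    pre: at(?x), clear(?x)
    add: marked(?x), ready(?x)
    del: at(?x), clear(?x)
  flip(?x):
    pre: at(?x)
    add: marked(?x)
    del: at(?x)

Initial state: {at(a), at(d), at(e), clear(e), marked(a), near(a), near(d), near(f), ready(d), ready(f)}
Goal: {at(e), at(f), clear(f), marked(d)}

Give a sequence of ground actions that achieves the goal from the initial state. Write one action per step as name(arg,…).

1. drop(e,f)  →  {at(a), at(d), at(e), at(f), clear(e), marked(a), marked(f), near(a), near(d), ready(d)}
2. swap(d,f)  →  {at(a), at(d), at(e), at(f), clear(e), marked(a), marked(d), marked(f), near(a), near(d), near(f), ready(d)}
3. step(a,f)  →  {at(a), at(d), at(e), at(f), clear(e), clear(f), marked(a), marked(d), near(a), near(d), ready(d)}

drop(e,f); swap(d,f); step(a,f)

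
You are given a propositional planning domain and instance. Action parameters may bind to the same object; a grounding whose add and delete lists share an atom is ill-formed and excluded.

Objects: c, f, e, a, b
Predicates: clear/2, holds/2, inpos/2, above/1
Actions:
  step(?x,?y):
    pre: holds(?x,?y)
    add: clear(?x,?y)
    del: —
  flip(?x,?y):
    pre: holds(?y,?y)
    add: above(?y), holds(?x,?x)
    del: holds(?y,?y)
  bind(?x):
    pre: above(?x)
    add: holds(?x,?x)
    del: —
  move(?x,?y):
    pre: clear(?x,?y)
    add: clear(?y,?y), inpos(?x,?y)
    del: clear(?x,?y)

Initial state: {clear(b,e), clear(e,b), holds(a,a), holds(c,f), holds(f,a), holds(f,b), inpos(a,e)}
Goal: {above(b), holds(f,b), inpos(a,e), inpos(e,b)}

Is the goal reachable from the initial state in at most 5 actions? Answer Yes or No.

1. flip(b,a)  →  {above(a), clear(b,e), clear(e,b), holds(b,b), holds(c,f), holds(f,a), holds(f,b), inpos(a,e)}
2. flip(c,b)  →  {above(a), above(b), clear(b,e), clear(e,b), holds(c,c), holds(c,f), holds(f,a), holds(f,b), inpos(a,e)}
3. move(e,b)  →  {above(a), above(b), clear(b,b), clear(b,e), holds(c,c), holds(c,f), holds(f,a), holds(f,b), inpos(a,e), inpos(e,b)}
optimal plan length = 3; 3 ≤ 5

Yes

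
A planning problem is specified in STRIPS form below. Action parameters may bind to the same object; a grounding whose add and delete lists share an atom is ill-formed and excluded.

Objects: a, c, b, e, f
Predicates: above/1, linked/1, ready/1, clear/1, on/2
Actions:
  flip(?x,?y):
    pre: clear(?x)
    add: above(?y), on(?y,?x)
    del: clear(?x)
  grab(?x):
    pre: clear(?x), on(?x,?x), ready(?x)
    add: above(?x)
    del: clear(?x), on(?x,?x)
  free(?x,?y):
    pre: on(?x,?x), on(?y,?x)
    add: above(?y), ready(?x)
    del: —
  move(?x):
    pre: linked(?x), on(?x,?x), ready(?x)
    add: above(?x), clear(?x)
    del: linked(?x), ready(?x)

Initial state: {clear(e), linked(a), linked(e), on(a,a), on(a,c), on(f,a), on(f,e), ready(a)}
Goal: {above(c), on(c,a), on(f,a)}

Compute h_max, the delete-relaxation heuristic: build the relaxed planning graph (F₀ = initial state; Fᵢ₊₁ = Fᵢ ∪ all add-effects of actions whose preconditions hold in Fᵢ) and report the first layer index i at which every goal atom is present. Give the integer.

F0 = init (8 atoms)
F1 = F0 ∪ {above(a), above(b), above(c), above(e), above(f), clear(a), on(a,e), on(b,e), on(c,e), on(e,e)}  (18 atoms)
F2 = F1 ∪ {on(b,a), on(c,a), on(e,a), ready(e)}  (22 atoms)
goal ⊆ F2  ⇒  h_max = 2

2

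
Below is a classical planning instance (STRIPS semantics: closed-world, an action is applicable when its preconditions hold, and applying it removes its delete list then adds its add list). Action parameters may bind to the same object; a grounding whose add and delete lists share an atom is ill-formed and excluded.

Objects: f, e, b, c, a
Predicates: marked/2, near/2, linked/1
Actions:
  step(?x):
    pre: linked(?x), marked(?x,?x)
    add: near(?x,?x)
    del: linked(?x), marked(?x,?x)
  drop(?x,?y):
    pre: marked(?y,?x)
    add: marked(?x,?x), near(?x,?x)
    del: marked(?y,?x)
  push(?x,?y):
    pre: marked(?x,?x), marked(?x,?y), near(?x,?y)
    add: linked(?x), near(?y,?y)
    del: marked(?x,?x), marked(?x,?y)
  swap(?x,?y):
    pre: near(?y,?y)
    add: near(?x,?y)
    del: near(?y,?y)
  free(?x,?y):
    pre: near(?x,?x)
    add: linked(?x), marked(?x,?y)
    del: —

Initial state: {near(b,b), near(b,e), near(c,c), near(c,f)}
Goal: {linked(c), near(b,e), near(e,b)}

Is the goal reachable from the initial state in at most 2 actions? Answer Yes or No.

Yes

1. swap(e,b)  →  {near(b,e), near(c,c), near(c,f), near(e,b)}
2. free(c,f)  →  {linked(c), marked(c,f), near(b,e), near(c,c), near(c,f), near(e,b)}
optimal plan length = 2; 2 ≤ 2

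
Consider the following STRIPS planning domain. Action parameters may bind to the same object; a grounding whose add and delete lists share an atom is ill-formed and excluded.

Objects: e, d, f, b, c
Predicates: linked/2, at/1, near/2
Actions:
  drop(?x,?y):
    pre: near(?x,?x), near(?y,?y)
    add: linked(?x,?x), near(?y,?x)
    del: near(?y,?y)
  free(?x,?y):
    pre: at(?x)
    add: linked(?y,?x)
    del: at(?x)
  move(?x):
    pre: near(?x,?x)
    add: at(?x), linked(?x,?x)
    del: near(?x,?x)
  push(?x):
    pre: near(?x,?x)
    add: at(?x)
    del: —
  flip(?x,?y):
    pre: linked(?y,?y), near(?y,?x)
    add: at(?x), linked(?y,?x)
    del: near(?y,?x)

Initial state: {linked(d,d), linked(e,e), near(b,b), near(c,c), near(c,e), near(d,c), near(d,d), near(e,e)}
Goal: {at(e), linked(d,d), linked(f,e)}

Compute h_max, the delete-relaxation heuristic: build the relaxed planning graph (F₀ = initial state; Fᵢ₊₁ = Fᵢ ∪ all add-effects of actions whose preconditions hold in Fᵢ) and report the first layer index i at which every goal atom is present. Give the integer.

2

F0 = init (8 atoms)
F1 = F0 ∪ {at(b), at(c), at(d), at(e), linked(b,b), linked(c,c), linked(d,c), near(b,c), near(b,d), near(b,e), near(c,b), near(c,d), near(d,b), near(d,e), near(e,b), near(e,c), near(e,d)}  (25 atoms)
F2 = F1 ∪ {linked(b,c), linked(b,d), linked(b,e), linked(c,b), linked(c,d), linked(c,e), linked(d,b), linked(d,e), linked(e,b), linked(e,c), linked(e,d), linked(f,b), linked(f,c), linked(f,d), linked(f,e)}  (40 atoms)
goal ⊆ F2  ⇒  h_max = 2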